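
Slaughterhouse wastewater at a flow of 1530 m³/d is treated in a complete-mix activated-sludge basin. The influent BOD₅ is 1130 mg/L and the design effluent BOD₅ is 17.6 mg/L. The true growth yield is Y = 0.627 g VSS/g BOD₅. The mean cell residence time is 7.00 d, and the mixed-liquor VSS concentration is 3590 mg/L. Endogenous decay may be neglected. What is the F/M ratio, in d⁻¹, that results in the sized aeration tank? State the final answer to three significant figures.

V·X = Y·Q·ΔS·θ_c gives V = 0.627 × 1530 × (1130 − 17.6) × 7.00 / 3590 = 2081 m³.
F/M = Q·S₀ / (V·X) = 1530 × 1130 / (2081 × 3590) = 0.2314 g BOD₅·(g VSS·d)⁻¹.

F/M ≈ 0.231 d⁻¹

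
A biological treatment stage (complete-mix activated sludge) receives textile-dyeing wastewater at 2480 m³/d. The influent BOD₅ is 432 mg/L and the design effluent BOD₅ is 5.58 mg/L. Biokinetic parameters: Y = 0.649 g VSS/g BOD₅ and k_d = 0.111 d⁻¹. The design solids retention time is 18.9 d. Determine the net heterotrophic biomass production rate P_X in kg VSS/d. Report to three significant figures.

P_X ≈ 222 kg VSS/d

Y_obs = Y / (1 + k_d θ_c) = 0.649 / (1 + 0.111 × 18.9) = 0.649 / 3.098 = 0.2095.
Q·(S₀ − S) = 2480 × (432 − 5.58) × 10⁻³ = 1058 kg/d removed.
Biomass produced: P_X = Y_obs·Q·ΔS = 0.2095 × 1058 ≈ 221.5 kg VSS/d.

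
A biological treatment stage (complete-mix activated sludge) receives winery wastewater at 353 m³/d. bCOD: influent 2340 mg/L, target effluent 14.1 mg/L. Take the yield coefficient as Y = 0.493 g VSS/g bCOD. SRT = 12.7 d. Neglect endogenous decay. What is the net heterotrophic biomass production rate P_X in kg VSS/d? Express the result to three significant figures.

P_X ≈ 405 kg VSS/d

Since k_d ≈ 0, Y_obs = Y = 0.493 g VSS/g bCOD.
Mass of bCOD removed per day: Q(S₀ − S) = 353 × 2326 g/m³ = 821.0 kg/d.
P_X = Y_obs · Q(S₀ − S) = 0.4930 × 821.0 = 404.8 kg VSS/d.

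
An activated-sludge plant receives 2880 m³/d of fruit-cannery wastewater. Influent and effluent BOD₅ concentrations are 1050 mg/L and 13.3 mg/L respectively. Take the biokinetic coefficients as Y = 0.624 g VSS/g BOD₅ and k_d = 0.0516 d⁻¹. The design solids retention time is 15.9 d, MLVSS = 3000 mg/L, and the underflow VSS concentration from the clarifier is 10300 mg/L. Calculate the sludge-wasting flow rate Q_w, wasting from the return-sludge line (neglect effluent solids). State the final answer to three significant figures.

Q_w ≈ 99.4 m³/d

From the SRT design equation V = Y Q (S₀−S) θ_c / [X (1 + k_d θ_c)] = 0.624 × 2880 × (1050 − 13.3) × 15.9 / [3000 × (1 + 0.0516 × 15.9)] = 2.96×10^7 / 5461 = 5424 m³.
Q_w = (V·X)/(θ_c X_r) = 5424 × 3000 / (15.9 × 10300) = 99.36 m³/d.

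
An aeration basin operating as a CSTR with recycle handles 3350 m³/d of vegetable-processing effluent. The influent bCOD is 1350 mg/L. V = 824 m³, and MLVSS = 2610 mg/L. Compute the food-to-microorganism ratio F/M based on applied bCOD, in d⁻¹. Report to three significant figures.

Food-to-microorganism ratio F/M = Q S₀ / (V X) = 3350 × 1350 / (824.0 × 2610) = 2.103 d⁻¹.

F/M ≈ 2.10 d⁻¹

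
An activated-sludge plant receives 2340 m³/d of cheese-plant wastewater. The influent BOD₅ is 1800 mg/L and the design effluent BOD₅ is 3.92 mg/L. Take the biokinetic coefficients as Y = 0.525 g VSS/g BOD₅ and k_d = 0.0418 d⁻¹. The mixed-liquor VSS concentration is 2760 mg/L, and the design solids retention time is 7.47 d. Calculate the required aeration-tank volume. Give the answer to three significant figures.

Rearranging the biomass balance for a CMAS with decay, V = Y·Q·ΔS·θ_c / [X·(1+k_d θ_c)] = 0.525 × 2340 × (1800 − 3.92) × 7.47 / [2760 × (1 + 0.0418 × 7.47)] = 1.65×10^7 / 3622 = 4551 m³.

V ≈ 4550 m³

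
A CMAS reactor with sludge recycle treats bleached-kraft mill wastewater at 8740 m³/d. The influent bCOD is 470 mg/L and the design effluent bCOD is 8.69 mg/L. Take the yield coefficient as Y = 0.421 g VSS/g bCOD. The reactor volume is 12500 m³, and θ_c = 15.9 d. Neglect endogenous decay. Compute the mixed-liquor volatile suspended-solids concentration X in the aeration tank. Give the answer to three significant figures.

X = Y·Q·ΔS·θ_c / V = 0.421 × 8740 × (470 − 8.69) × 15.9 / 12500 = 2159 mg/L.

X ≈ 2160 mg/L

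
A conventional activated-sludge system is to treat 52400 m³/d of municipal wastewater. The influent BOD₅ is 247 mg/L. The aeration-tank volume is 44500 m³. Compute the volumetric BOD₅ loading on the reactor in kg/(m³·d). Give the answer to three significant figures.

L_v = Q S₀ / V = 52400 × 247 × 10⁻³ / 44500 = 0.2908 kg/(m³·d).

L_v ≈ 0.291 kg BOD₅/(m³·d)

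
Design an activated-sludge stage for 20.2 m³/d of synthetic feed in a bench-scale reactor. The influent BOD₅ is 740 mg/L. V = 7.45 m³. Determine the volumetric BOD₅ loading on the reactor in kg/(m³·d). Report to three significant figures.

L_v ≈ 2.01 kg BOD₅/(m³·d)

L_v = Q S₀ / V = 20.2 × 740 × 10⁻³ / 7.450 = 2.006 kg/(m³·d).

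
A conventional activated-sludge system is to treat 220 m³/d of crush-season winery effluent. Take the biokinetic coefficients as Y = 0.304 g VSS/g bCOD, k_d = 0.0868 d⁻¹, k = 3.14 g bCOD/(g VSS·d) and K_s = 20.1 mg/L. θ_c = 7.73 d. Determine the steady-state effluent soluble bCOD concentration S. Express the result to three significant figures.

For a completely mixed reactor with recycle the Lawrence–McCarty relation gives S = K_s·(1 + k_d·θ_c) / [θ_c·(Y·k − k_d) − 1] = 20.1 × (1 + 0.0868 × 7.73) / [7.73 × (0.304 × 3.14 − 0.0868) − 1] = 33.59 / 5.708 = 5.884 mg/L.

S ≈ 5.88 mg/L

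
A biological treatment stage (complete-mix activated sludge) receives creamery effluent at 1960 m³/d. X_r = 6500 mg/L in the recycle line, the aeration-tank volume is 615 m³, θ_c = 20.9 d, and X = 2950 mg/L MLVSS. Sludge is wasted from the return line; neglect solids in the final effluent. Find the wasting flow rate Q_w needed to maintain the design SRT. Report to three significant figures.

Q_w = (V·X)/(θ_c X_r) = 615.0 × 2950 / (20.9 × 6500) = 13.35 m³/d.

Q_w ≈ 13.4 m³/d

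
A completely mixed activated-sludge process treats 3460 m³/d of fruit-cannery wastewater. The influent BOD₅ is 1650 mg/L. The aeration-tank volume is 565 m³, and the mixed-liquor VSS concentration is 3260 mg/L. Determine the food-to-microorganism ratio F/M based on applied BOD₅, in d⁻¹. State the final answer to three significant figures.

F/M = Q·S₀ / (V·X) = 3460 × 1650 / (565.0 × 3260) = 3.100 g BOD₅·(g VSS·d)⁻¹.

F/M ≈ 3.10 d⁻¹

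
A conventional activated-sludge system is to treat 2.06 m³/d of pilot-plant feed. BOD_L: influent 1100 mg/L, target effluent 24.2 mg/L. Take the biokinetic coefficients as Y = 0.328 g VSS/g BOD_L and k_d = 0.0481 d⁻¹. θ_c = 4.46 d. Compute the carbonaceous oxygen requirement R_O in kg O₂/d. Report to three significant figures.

R_O ≈ 1.37 kg O₂/d

Correct the yield for decay: Y_obs = Y/(1 + k_d θ_c) = 0.328 / (1 + 0.0481 × 4.46) = 0.328 / 1.215 = 0.2701.
ΔS = 1100 − 24.2 = 1076 mg/L, so the substrate removal rate is 2.06 × 1076/1000 = 2.216 kg BOD_L/d.
P_X = Y_obs·Q·(S₀ − S) = 0.2701 × 2.216 = 0.5985 kg VSS/d.
R_O = Q·ΔS − 1.42 P_X = 2.216 − 0.8499 = 1.366 kg O₂/d.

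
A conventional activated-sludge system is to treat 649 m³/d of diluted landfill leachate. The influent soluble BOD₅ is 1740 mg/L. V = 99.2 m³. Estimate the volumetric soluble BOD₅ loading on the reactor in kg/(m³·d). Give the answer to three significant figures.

L_v ≈ 11.4 kg soluble BOD₅/(m³·d)

Applied soluble BOD₅ load per unit volume = Q·S₀/V = (649 × 1740/1000)/99.20 = 11.38 kg soluble BOD₅·m⁻³·d⁻¹.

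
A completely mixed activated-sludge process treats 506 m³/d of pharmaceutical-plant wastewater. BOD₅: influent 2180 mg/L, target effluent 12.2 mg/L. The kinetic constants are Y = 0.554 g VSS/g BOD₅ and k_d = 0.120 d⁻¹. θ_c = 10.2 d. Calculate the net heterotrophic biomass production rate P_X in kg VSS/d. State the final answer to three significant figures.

Correct the yield for decay: Y_obs = Y/(1 + k_d θ_c) = 0.554 / (1 + 0.120 × 10.2) = 0.554 / 2.224 = 0.2491.
ΔS = 2180 − 12.2 = 2168 mg/L, so the substrate removal rate is 506 × 2168/1000 = 1097 kg BOD₅/d.
So the net sludge growth is P_X = 0.2491 × 1097 = 273.2 kg VSS/d.

P_X ≈ 273 kg VSS/d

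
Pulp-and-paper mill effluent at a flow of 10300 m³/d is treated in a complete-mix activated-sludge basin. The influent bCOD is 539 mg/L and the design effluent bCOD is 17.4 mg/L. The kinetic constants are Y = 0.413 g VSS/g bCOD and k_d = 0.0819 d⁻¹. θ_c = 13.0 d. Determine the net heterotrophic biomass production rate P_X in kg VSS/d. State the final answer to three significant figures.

Correct the yield for decay: Y_obs = Y/(1 + k_d θ_c) = 0.413 / (1 + 0.0819 × 13.0) = 0.413 / 2.065 = 0.2000.
ΔS = 539 − 17.4 = 521.6 mg/L, so the substrate removal rate is 10300 × 521.6/1000 = 5372 kg bCOD/d.
So the net sludge growth is P_X = 0.2000 × 5372 = 1075 kg VSS/d.

P_X ≈ 1070 kg VSS/d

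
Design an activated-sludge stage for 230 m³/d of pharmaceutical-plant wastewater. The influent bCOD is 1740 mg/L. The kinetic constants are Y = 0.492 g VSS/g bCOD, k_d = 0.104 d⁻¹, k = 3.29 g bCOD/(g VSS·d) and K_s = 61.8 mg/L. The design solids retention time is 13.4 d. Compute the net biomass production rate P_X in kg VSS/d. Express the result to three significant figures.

From the Monod/SRT balance for a CMAS, S = K_s·(1+k_d θ_c)/[θ_c·(Y k − k_d) − 1] = 61.8 × (1 + 0.104 × 13.4) / [13.4 × (0.492 × 3.29 − 0.104) − 1] = 147.9 / 19.30 = 7.666 mg/L.
The observed yield is Y_obs = Y/(1 + k_d·θ_c) = 0.492 / (1 + 0.104 × 13.4) = 0.492 / 2.394 = 0.2055 g VSS per g bCOD removed.
Mass of bCOD removed per day: Q(S₀ − S) = 230 × 1732 g/m³ = 398.4 kg/d.
P_X = Y_obs · Q(S₀ − S) = 0.2055 × 398.4 = 81.90 kg VSS/d.

P_X ≈ 81.9 kg VSS/d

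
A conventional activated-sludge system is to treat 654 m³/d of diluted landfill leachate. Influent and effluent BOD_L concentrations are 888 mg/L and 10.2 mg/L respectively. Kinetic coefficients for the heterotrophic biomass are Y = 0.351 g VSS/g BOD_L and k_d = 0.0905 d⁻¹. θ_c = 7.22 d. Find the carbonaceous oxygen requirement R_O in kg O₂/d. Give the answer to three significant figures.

R_O ≈ 401 kg O₂/d

Correct the yield for decay: Y_obs = Y/(1 + k_d θ_c) = 0.351 / (1 + 0.0905 × 7.22) = 0.351 / 1.653 = 0.2123.
ΔS = 888 − 10.2 = 877.8 mg/L, so the substrate removal rate is 654 × 877.8/1000 = 574.1 kg BOD_L/d.
Net sludge production P_X = 0.2123 × 574.1 = 121.9 kg VSS/d.
R_O = Q·(S₀ − S) − 1.42·P_X = 574.1 − 1.42 × 121.9 = 401.0 kg O₂/d.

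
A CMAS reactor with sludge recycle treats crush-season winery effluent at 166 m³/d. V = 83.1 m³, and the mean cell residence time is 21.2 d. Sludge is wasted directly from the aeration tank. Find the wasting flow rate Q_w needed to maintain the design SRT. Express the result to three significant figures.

Q_w ≈ 3.92 m³/d

With mixed-liquor wasting, θ_c = V/Q_w, so Q_w = V/θ_c = 83.10/21.2 = 3.920 m³/d.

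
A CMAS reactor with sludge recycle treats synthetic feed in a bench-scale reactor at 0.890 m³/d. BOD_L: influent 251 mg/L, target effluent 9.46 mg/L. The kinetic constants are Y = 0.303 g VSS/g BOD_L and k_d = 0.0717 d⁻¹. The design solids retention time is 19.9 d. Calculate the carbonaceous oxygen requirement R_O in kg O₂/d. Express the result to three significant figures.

Observed yield with endogenous decay: Y_obs = Y / (1 + k_d·θ_c) = 0.303 / (1 + 0.0717 × 19.9) = 0.303 / 2.427 = 0.1249 g VSS/g BOD_L.
Substrate removed = Q·(S₀ − S) = 0.890 m³/d × (251 − 9.46) g/m³ = 2.15×10^2 g/d = 0.2150 kg/d.
Net sludge production P_X = 0.1249 × 0.2150 = 0.02684 kg VSS/d.
Carbonaceous O₂ demand = substrate oxidised − cell-mass equivalent = 0.2150 − 1.42 × 0.02684 = 0.1769 kg O₂/d.

R_O ≈ 0.177 kg O₂/d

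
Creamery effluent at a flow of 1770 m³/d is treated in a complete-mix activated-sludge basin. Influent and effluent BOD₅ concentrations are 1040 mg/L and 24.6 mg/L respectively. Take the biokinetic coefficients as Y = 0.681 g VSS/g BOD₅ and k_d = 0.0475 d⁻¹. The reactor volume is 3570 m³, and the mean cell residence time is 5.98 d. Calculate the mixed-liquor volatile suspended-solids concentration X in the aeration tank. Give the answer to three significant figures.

Solving the biomass balance for X: X = Y Q (S₀−S) θ_c / [V (1+k_d θ_c)] = 0.681 × 1770 × (1040 − 24.6) × 5.98 / [3570 × (1 + 0.0475 × 5.98)] = 1597 mg/L.

X ≈ 1600 mg/L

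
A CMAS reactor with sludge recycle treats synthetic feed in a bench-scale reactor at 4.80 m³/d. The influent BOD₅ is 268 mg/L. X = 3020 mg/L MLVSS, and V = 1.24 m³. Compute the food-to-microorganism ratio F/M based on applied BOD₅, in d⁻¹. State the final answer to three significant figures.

F/M = Q·S₀ / (V·X) = 4.80 × 268 / (1.240 × 3020) = 0.3435 g BOD₅·(g VSS·d)⁻¹.

F/M ≈ 0.344 d⁻¹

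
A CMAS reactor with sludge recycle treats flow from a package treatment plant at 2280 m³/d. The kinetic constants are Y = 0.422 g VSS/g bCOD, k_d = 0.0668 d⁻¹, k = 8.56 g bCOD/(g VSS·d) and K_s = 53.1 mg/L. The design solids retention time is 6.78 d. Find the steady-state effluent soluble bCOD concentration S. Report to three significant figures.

S ≈ 3.35 mg/L

For a completely mixed reactor with recycle the Lawrence–McCarty relation gives S = K_s·(1 + k_d·θ_c) / [θ_c·(Y·k − k_d) − 1] = 53.1 × (1 + 0.0668 × 6.78) / [6.78 × (0.422 × 8.56 − 0.0668) − 1] = 77.15 / 23.04 = 3.349 mg/L.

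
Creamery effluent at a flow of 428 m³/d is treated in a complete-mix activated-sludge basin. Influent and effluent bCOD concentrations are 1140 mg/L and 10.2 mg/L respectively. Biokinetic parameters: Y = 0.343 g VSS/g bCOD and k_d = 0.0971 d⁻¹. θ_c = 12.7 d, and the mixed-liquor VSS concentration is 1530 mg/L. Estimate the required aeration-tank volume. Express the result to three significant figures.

Steady-state biomass mass balance: V·X·(1 + k_d·θ_c) = Y·Q·(S₀ − S)·θ_c, so V = 0.343 × 428 × (1140 − 10.2) × 12.7 / [1530 × (1 + 0.0971 × 12.7)] = 2.11×10^6 / 3417 = 616.5 m³.

V ≈ 616 m³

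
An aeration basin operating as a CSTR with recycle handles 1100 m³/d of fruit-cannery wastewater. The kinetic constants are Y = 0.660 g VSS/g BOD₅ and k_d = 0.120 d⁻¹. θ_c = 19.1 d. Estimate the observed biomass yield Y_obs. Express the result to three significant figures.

Y_obs ≈ 0.200 g VSS/g BOD₅

Correct the yield for decay: Y_obs = Y/(1 + k_d θ_c) = 0.660 / (1 + 0.120 × 19.1) = 0.660 / 3.292 = 0.2005.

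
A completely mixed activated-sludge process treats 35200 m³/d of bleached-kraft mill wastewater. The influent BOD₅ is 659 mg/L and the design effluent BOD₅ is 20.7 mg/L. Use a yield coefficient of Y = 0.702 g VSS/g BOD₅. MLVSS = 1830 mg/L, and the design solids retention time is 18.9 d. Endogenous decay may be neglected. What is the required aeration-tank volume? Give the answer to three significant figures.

V ≈ 163000 m³

Biomass mass balance (decay neglected): V·X = Y·Q·(S₀ − S)·θ_c, so V = 0.702 × 35200 × (659 − 20.7) × 18.9 / 1830 = 162898 m³.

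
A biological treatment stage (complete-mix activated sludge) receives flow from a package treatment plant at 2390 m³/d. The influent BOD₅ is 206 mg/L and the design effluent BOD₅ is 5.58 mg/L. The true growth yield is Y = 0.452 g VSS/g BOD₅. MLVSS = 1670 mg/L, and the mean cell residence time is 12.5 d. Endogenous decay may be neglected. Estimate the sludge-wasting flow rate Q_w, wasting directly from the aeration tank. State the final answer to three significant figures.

V·X = Y·Q·ΔS·θ_c gives V = 0.452 × 2390 × (206 − 5.58) × 12.5 / 1670 = 1621 m³.
Wasting from the aeration tank: Q_w = V / θ_c = 1621 / 12.5 = 129.6 m³/d.

Q_w ≈ 130 m³/d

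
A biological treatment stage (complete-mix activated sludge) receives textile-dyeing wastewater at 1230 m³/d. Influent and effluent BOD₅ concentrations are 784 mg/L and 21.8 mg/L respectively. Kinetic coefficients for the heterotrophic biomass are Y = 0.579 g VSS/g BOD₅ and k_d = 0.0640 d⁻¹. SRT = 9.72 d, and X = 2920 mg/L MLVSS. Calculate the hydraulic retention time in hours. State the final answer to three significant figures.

Steady-state biomass mass balance: V·X·(1 + k_d·θ_c) = Y·Q·(S₀ − S)·θ_c, so V = 0.579 × 1230 × (784 − 21.8) × 9.72 / [2920 × (1 + 0.0640 × 9.72)] = 5.28×10^6 / 4736 = 1114 m³.
HRT = V/Q = 1114 m³ / 1230 m³·d⁻¹ = 0.9056 d × 24 = 21.74 h.

τ ≈ 21.7 h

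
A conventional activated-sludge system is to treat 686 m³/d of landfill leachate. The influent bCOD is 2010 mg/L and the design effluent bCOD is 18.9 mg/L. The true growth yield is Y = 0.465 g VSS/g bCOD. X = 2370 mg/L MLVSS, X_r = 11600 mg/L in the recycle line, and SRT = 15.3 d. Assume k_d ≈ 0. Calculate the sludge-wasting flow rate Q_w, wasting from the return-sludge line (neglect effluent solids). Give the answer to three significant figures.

Q_w ≈ 54.8 m³/d

With k_d = 0 the design equation reduces to V = Y Q (S₀−S) θ_c / X = 0.465 × 686 × (2010 − 18.9) × 15.3 / 2370 = 4100 m³.
Wasting from the return line (neglecting effluent solids): Q_w = V·X / (θ_c·X_r) = 4100 × 2370 / (15.3 × 11600) = 54.75 m³/d.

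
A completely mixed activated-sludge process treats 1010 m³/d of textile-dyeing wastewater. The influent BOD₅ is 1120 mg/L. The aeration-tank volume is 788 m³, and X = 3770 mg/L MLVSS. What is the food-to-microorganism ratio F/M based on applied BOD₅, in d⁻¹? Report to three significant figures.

F/M ≈ 0.381 d⁻¹

F/M = Q·S₀ / (V·X) = 1010 × 1120 / (788.0 × 3770) = 0.3808 g BOD₅·(g VSS·d)⁻¹.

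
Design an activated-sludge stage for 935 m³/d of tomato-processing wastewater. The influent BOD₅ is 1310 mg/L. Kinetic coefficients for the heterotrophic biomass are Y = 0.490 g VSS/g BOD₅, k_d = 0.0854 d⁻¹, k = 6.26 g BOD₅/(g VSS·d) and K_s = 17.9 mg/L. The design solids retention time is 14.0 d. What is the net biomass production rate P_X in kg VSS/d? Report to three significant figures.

P_X ≈ 273 kg VSS/d

For a completely mixed reactor with recycle the Lawrence–McCarty relation gives S = K_s·(1 + k_d·θ_c) / [θ_c·(Y·k − k_d) − 1] = 17.9 × (1 + 0.0854 × 14.0) / [14.0 × (0.490 × 6.26 − 0.0854) − 1] = 39.30 / 40.75 = 0.9645 mg/L.
The observed yield is Y_obs = Y/(1 + k_d·θ_c) = 0.490 / (1 + 0.0854 × 14.0) = 0.490 / 2.196 = 0.2232 g VSS per g BOD₅ removed.
ΔS = 1310 − 0.964 = 1309 mg/L, so the substrate removal rate is 935 × 1309/1000 = 1224 kg BOD₅/d.
P_X = Y_obs · Q(S₀ − S) = 0.2232 × 1224 = 273.2 kg VSS/d.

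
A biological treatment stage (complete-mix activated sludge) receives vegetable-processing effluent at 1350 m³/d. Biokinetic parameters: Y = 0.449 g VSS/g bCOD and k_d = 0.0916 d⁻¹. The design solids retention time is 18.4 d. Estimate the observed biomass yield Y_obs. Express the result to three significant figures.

Y_obs ≈ 0.167 g VSS/g bCOD

The observed yield is Y_obs = Y/(1 + k_d·θ_c) = 0.449 / (1 + 0.0916 × 18.4) = 0.449 / 2.685 = 0.1672 g VSS per g bCOD removed.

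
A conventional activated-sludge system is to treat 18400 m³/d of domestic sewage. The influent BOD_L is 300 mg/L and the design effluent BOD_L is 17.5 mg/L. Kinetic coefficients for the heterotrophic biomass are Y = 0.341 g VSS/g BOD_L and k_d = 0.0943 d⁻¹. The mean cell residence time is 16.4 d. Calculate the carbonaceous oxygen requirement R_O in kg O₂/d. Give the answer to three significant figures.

The observed yield is Y_obs = Y/(1 + k_d·θ_c) = 0.341 / (1 + 0.0943 × 16.4) = 0.341 / 2.547 = 0.1339 g VSS per g BOD_L removed.
ΔS = 300 − 17.5 = 282.5 mg/L, so the substrate removal rate is 18400 × 282.5/1000 = 5198 kg BOD_L/d.
Net sludge production P_X = 0.1339 × 5198 = 696.1 kg VSS/d.
Carbonaceous O₂ demand = substrate oxidised − cell-mass equivalent = 5198 − 1.42 × 696.1 = 4210 kg O₂/d.

R_O ≈ 4210 kg O₂/d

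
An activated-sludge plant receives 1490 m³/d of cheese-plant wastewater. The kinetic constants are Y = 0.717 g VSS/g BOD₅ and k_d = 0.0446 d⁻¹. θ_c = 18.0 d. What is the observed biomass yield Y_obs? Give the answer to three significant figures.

Y_obs ≈ 0.398 g VSS/g BOD₅

Correct the yield for decay: Y_obs = Y/(1 + k_d θ_c) = 0.717 / (1 + 0.0446 × 18.0) = 0.717 / 1.803 = 0.3977.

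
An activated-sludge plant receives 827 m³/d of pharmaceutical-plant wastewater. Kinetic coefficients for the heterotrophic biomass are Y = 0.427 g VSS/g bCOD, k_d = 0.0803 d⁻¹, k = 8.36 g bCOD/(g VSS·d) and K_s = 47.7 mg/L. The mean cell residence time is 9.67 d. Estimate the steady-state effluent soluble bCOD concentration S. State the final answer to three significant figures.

For a completely mixed reactor with recycle the Lawrence–McCarty relation gives S = K_s·(1 + k_d·θ_c) / [θ_c·(Y·k − k_d) − 1] = 47.7 × (1 + 0.0803 × 9.67) / [9.67 × (0.427 × 8.36 − 0.0803) − 1] = 84.74 / 32.74 = 2.588 mg/L.

S ≈ 2.59 mg/L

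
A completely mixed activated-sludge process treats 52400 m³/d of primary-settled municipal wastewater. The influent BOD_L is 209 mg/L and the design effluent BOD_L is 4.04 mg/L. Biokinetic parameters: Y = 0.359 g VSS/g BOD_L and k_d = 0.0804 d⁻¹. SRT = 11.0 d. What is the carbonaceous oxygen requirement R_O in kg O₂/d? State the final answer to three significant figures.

The observed yield is Y_obs = Y/(1 + k_d·θ_c) = 0.359 / (1 + 0.0804 × 11.0) = 0.359 / 1.884 = 0.1905 g VSS per g BOD_L removed.
ΔS = 209 − 4.04 = 205.0 mg/L, so the substrate removal rate is 52400 × 205.0/1000 = 10740 kg BOD_L/d.
Net sludge production P_X = 0.1905 × 10740 = 2046 kg VSS/d.
R_O = Q·(S₀ − S) − 1.42·P_X = 10740 − 1.42 × 2046 = 7834 kg O₂/d.

R_O ≈ 7830 kg O₂/d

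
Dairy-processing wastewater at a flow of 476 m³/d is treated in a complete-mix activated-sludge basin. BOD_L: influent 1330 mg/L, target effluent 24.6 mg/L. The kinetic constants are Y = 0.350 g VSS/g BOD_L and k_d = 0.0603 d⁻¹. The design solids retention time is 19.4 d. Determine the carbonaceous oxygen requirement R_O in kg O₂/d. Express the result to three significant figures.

R_O ≈ 479 kg O₂/d

The observed yield is Y_obs = Y/(1 + k_d·θ_c) = 0.350 / (1 + 0.0603 × 19.4) = 0.350 / 2.170 = 0.1613 g VSS per g BOD_L removed.
ΔS = 1330 − 24.6 = 1305 mg/L, so the substrate removal rate is 476 × 1305/1000 = 621.4 kg BOD_L/d.
P_X = Y_obs·Q·(S₀ − S) = 0.1613 × 621.4 = 100.2 kg VSS/d.
R_O = Q·ΔS − 1.42 P_X = 621.4 − 142.3 = 479.0 kg O₂/d.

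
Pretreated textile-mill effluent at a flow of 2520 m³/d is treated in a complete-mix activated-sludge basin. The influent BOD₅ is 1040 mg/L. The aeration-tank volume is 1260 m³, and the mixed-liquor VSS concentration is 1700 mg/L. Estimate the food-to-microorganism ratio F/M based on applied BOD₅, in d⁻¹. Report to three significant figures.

Food-to-microorganism ratio F/M = Q S₀ / (V X) = 2520 × 1040 / (1260 × 1700) = 1.224 d⁻¹.

F/M ≈ 1.22 d⁻¹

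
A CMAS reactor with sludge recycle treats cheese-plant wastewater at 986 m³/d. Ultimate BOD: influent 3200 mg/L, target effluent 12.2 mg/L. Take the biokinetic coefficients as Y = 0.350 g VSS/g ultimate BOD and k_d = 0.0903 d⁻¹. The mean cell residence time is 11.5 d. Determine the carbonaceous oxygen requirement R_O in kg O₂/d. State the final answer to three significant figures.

Observed yield with endogenous decay: Y_obs = Y / (1 + k_d·θ_c) = 0.350 / (1 + 0.0903 × 11.5) = 0.350 / 2.038 = 0.1717 g VSS/g ultimate BOD.
ΔS = 3200 − 12.2 = 3188 mg/L, so the substrate removal rate is 986 × 3188/1000 = 3143 kg ultimate BOD/d.
Biomass synthesised: P_X = Y_obs × 3143 = 539.7 kg VSS/d.
R_O = Q·(S₀ − S) − 1.42·P_X = 3143 − 1.42 × 539.7 = 2377 kg O₂/d.

R_O ≈ 2380 kg O₂/d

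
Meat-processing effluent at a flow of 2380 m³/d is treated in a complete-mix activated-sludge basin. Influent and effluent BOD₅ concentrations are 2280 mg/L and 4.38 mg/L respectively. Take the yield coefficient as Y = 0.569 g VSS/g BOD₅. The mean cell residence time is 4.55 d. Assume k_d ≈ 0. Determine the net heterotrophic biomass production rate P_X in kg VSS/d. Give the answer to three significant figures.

No decay correction is needed, so Y_obs = Y = 0.569.
Mass of BOD₅ removed per day: Q(S₀ − S) = 2380 × 2276 g/m³ = 5416 kg/d.
P_X = Y_obs · Q(S₀ − S) = 0.5690 × 5416 = 3082 kg VSS/d.

P_X ≈ 3080 kg VSS/d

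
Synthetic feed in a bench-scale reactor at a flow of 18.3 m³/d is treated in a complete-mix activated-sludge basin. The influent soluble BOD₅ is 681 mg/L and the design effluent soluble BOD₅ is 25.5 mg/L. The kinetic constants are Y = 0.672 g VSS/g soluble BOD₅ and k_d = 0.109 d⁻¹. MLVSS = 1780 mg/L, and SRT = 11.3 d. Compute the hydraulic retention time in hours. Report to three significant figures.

Rearranging the biomass balance for a CMAS with decay, V = Y·Q·ΔS·θ_c / [X·(1+k_d θ_c)] = 0.672 × 18.3 × (681 − 25.5) × 11.3 / [1780 × (1 + 0.109 × 11.3)] = 9.11×10^4 / 3972 = 22.93 m³.
Hydraulic retention time τ = V/Q = 22.93 / 18.3 = 1.253 d = 30.07 h.

τ ≈ 30.1 h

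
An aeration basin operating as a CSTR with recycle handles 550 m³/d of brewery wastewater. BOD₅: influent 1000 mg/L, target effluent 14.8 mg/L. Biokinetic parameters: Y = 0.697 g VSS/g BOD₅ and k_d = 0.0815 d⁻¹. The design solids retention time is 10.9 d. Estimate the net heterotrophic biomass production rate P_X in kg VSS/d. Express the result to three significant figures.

P_X ≈ 200 kg VSS/d

Observed yield with endogenous decay: Y_obs = Y / (1 + k_d·θ_c) = 0.697 / (1 + 0.0815 × 10.9) = 0.697 / 1.888 = 0.3691 g VSS/g BOD₅.
Q·(S₀ − S) = 550 × (1000 − 14.8) × 10⁻³ = 541.9 kg/d removed.
So the net sludge growth is P_X = 0.3691 × 541.9 = 200.0 kg VSS/d.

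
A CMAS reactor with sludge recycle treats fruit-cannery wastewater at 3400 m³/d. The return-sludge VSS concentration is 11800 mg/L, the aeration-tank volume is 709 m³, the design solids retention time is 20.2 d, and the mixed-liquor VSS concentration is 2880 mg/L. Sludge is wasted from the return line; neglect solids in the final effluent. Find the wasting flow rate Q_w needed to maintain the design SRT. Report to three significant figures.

Q_w ≈ 8.57 m³/d

θ_c = V·X/(Q_w·X_r) when wasting from the recycle, so Q_w = V·X/(θ_c·X_r) = 709.0 × 2880 / (20.2 × 11800) = 8.567 m³/d.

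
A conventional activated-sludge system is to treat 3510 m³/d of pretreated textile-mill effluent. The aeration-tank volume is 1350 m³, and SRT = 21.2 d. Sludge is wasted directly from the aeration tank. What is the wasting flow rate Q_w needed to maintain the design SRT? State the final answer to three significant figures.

Wasting from the aeration tank: Q_w = V / θ_c = 1350 / 21.2 = 63.68 m³/d.

Q_w ≈ 63.7 m³/d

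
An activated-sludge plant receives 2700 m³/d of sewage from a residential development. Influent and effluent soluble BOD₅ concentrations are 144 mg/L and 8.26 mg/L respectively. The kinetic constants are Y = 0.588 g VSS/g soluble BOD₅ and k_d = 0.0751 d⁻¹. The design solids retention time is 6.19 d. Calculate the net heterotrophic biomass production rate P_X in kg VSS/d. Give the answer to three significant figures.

The observed yield is Y_obs = Y/(1 + k_d·θ_c) = 0.588 / (1 + 0.0751 × 6.19) = 0.588 / 1.465 = 0.4014 g VSS per g soluble BOD₅ removed.
Mass of soluble BOD₅ removed per day: Q(S₀ − S) = 2700 × 135.7 g/m³ = 366.5 kg/d.
P_X = Y_obs · Q(S₀ − S) = 0.4014 × 366.5 = 147.1 kg VSS/d.

P_X ≈ 147 kg VSS/d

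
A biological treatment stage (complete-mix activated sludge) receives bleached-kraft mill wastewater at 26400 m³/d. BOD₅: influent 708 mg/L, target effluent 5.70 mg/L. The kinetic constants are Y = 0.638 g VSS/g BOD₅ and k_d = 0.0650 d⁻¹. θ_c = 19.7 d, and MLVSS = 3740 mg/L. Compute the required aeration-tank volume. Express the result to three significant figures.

Rearranging the biomass balance for a CMAS with decay, V = Y·Q·ΔS·θ_c / [X·(1+k_d θ_c)] = 0.638 × 26400 × (708 − 5.70) × 19.7 / [3740 × (1 + 0.0650 × 19.7)] = 2.33×10^8 / 8529 = 27322 m³.

V ≈ 27300 m³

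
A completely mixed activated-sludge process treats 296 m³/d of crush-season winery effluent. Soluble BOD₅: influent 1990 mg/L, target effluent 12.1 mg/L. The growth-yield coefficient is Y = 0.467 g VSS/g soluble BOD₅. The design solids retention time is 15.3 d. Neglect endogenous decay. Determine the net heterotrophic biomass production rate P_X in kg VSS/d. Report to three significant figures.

P_X ≈ 273 kg VSS/d

Since k_d ≈ 0, Y_obs = Y = 0.467 g VSS/g soluble BOD₅.
Mass of soluble BOD₅ removed per day: Q(S₀ − S) = 296 × 1978 g/m³ = 585.5 kg/d.
P_X = Y_obs · Q(S₀ − S) = 0.4670 × 585.5 = 273.4 kg VSS/d.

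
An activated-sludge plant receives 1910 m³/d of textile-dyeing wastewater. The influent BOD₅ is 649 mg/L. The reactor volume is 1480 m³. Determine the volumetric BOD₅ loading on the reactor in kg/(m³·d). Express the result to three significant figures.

L_v ≈ 0.838 kg BOD₅/(m³·d)

Volumetric loading L_v = Q·S₀ / V = 1910 × 649 g/m³ / 1480 m³ = 837.6 g/(m³·d) = 0.8376 kg BOD₅/(m³·d).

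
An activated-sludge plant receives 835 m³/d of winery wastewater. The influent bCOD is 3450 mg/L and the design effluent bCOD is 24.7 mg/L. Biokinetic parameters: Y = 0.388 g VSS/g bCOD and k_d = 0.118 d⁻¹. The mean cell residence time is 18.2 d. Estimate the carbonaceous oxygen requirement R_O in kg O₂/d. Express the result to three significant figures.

The observed yield is Y_obs = Y/(1 + k_d·θ_c) = 0.388 / (1 + 0.118 × 18.2) = 0.388 / 3.148 = 0.1233 g VSS per g bCOD removed.
Substrate removed = Q·(S₀ − S) = 835 m³/d × (3450 − 24.7) g/m³ = 2.86×10^6 g/d = 2860 kg/d.
Biomass synthesised: P_X = Y_obs × 2860 = 352.6 kg VSS/d.
R_O = Q·ΔS − 1.42 P_X = 2860 − 500.6 = 2359 kg O₂/d.

R_O ≈ 2360 kg O₂/d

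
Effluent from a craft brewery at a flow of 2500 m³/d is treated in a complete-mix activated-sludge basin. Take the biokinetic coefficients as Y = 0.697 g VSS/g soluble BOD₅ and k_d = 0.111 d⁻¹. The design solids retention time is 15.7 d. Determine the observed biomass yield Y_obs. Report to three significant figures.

Y_obs ≈ 0.254 g VSS/g soluble BOD₅

Correct the yield for decay: Y_obs = Y/(1 + k_d θ_c) = 0.697 / (1 + 0.111 × 15.7) = 0.697 / 2.743 = 0.2541.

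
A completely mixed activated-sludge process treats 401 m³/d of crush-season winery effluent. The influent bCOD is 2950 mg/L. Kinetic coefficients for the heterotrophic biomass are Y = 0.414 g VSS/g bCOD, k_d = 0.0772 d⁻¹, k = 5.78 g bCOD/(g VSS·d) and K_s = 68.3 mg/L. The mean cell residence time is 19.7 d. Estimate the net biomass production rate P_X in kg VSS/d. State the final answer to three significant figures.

P_X ≈ 194 kg VSS/d

From the Monod/SRT balance for a CMAS, S = K_s·(1+k_d θ_c)/[θ_c·(Y k − k_d) − 1] = 68.3 × (1 + 0.0772 × 19.7) / [19.7 × (0.414 × 5.78 − 0.0772) − 1] = 172.2 / 44.62 = 3.859 mg/L.
Y_obs = Y / (1 + k_d θ_c) = 0.414 / (1 + 0.0772 × 19.7) = 0.414 / 2.521 = 0.1642.
ΔS = 2950 − 3.86 = 2946 mg/L, so the substrate removal rate is 401 × 2946/1000 = 1181 kg bCOD/d.
P_X = Y_obs · Q(S₀ − S) = 0.1642 × 1181 = 194.0 kg VSS/d.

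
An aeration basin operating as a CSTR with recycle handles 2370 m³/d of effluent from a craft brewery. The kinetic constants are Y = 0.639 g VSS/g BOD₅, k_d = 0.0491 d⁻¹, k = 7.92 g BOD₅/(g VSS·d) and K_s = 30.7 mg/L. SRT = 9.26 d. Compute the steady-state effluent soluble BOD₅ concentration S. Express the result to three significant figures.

S ≈ 0.983 mg/L

From the Monod/SRT balance for a CMAS, S = K_s·(1+k_d θ_c)/[θ_c·(Y k − k_d) − 1] = 30.7 × (1 + 0.0491 × 9.26) / [9.26 × (0.639 × 7.92 − 0.0491) − 1] = 44.66 / 45.41 = 0.9835 mg/L.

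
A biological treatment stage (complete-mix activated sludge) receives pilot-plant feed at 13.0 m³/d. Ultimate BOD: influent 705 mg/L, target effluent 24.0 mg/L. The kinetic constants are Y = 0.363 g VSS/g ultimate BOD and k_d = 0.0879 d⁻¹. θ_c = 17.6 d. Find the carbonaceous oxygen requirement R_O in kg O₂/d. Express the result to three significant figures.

Observed yield with endogenous decay: Y_obs = Y / (1 + k_d·θ_c) = 0.363 / (1 + 0.0879 × 17.6) = 0.363 / 2.547 = 0.1425 g VSS/g ultimate BOD.
ΔS = 705 − 24.0 = 681.0 mg/L, so the substrate removal rate is 13.0 × 681.0/1000 = 8.853 kg ultimate BOD/d.
Net sludge production P_X = 0.1425 × 8.853 = 1.262 kg VSS/d.
R_O = Q·ΔS − 1.42 P_X = 8.853 − 1.792 = 7.061 kg O₂/d.

R_O ≈ 7.06 kg O₂/d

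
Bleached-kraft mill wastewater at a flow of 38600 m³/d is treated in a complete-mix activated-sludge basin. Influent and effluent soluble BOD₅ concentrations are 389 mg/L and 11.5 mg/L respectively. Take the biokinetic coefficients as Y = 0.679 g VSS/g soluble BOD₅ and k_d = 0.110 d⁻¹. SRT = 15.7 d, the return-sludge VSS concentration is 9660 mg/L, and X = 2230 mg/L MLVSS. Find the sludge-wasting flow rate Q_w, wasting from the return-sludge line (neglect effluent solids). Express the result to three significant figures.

Steady-state biomass mass balance: V·X·(1 + k_d·θ_c) = Y·Q·(S₀ − S)·θ_c, so V = 0.679 × 38600 × (389 − 11.5) × 15.7 / [2230 × (1 + 0.110 × 15.7)] = 1.55×10^8 / 6081 = 25544 m³.
θ_c = V·X/(Q_w·X_r) when wasting from the recycle, so Q_w = V·X/(θ_c·X_r) = 25544 × 2230 / (15.7 × 9660) = 375.6 m³/d.

Q_w ≈ 376 m³/d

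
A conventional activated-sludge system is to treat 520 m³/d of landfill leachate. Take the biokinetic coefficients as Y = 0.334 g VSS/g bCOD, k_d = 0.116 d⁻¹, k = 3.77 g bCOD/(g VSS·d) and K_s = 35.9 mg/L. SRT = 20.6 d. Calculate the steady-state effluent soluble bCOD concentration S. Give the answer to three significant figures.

For a completely mixed reactor with recycle the Lawrence–McCarty relation gives S = K_s·(1 + k_d·θ_c) / [θ_c·(Y·k − k_d) − 1] = 35.9 × (1 + 0.116 × 20.6) / [20.6 × (0.334 × 3.77 − 0.116) − 1] = 121.7 / 22.55 = 5.396 mg/L.

S ≈ 5.40 mg/L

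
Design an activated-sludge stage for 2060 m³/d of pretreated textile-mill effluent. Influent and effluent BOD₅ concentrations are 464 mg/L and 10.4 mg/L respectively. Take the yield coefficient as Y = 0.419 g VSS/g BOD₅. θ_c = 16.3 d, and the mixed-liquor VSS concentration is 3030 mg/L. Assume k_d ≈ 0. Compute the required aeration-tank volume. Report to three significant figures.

V·X = Y·Q·ΔS·θ_c gives V = 0.419 × 2060 × (464 − 10.4) × 16.3 / 3030 = 2106 m³.

V ≈ 2110 m³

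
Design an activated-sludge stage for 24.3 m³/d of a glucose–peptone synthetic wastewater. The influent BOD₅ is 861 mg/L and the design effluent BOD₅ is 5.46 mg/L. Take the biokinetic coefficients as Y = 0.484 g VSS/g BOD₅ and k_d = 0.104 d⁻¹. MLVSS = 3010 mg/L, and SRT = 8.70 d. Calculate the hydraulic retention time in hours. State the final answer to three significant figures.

Rearranging the biomass balance for a CMAS with decay, V = Y·Q·ΔS·θ_c / [X·(1+k_d θ_c)] = 0.484 × 24.3 × (861 − 5.46) × 8.70 / [3010 × (1 + 0.104 × 8.70)] = 8.75×10^4 / 5733 = 15.27 m³.
Hydraulic retention time τ = V/Q = 15.27 / 24.3 = 0.6283 d = 15.08 h.

τ ≈ 15.1 h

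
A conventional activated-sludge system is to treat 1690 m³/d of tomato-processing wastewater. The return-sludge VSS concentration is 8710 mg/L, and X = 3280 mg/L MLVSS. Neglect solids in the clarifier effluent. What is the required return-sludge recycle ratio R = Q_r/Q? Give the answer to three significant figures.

Solids balance on the clarifier gives (1+R)X = R·X_r, so R = X/(X_r − X) = 3280 / (8710 − 3280) = 0.6041.

R ≈ 0.604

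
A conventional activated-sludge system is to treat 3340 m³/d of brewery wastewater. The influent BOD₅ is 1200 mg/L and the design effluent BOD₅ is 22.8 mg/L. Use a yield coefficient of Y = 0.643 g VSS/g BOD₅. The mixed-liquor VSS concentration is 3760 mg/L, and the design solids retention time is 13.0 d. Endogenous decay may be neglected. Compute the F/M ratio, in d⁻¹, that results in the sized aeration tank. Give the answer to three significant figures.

With k_d = 0 the design equation reduces to V = Y Q (S₀−S) θ_c / X = 0.643 × 3340 × (1200 − 22.8) × 13.0 / 3760 = 8741 m³.
F/M = Q·S₀ / (V·X) = 3340 × 1200 / (8741 × 3760) = 0.1219 g BOD₅·(g VSS·d)⁻¹.

F/M ≈ 0.122 d⁻¹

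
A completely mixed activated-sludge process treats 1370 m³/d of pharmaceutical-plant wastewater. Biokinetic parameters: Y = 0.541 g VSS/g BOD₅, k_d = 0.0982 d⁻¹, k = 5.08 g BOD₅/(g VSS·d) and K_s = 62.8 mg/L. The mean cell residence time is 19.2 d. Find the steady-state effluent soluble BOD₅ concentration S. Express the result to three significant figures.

For a completely mixed reactor with recycle the Lawrence–McCarty relation gives S = K_s·(1 + k_d·θ_c) / [θ_c·(Y·k − k_d) − 1] = 62.8 × (1 + 0.0982 × 19.2) / [19.2 × (0.541 × 5.08 − 0.0982) − 1] = 181.2 / 49.88 = 3.633 mg/L.

S ≈ 3.63 mg/L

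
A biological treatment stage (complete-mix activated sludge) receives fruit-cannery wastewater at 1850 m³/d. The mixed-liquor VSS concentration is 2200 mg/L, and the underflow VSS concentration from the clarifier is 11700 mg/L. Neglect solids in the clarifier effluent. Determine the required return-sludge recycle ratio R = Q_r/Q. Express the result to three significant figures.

Mass balance around the secondary clarifier (neglecting effluent solids): R = X / (X_r − X) = 2200 / (11700 − 2200) = 0.2316.

R ≈ 0.232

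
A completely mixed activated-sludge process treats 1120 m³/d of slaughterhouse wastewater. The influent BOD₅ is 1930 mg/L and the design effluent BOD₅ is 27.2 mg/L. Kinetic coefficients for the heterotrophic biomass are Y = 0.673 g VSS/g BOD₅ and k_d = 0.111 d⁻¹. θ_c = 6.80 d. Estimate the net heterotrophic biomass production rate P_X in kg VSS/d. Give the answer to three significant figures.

P_X ≈ 817 kg VSS/d

Observed yield with endogenous decay: Y_obs = Y / (1 + k_d·θ_c) = 0.673 / (1 + 0.111 × 6.80) = 0.673 / 1.755 = 0.3835 g VSS/g BOD₅.
ΔS = 1930 − 27.2 = 1903 mg/L, so the substrate removal rate is 1120 × 1903/1000 = 2131 kg BOD₅/d.
So the net sludge growth is P_X = 0.3835 × 2131 = 817.3 kg VSS/d.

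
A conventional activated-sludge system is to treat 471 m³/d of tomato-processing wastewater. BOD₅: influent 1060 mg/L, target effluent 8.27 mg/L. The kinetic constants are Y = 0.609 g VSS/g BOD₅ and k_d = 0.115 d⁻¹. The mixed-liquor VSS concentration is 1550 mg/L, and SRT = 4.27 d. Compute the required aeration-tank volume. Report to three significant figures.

Rearranging the biomass balance for a CMAS with decay, V = Y·Q·ΔS·θ_c / [X·(1+k_d θ_c)] = 0.609 × 471 × (1060 − 8.27) × 4.27 / [1550 × (1 + 0.115 × 4.27)] = 1.29×10^6 / 2311 = 557.4 m³.

V ≈ 557 m³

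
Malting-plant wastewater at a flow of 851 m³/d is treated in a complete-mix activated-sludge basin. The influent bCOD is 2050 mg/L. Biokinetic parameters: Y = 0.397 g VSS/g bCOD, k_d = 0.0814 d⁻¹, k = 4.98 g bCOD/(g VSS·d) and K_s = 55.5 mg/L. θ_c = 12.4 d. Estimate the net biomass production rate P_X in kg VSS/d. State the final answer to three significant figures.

P_X ≈ 344 kg VSS/d

Effluent substrate depends only on kinetics and SRT: S = K_s(1 + k_d θ_c) / [θ_c(Yk − k_d) − 1] = 55.5 × (1 + 0.0814 × 12.4) / [12.4 × (0.397 × 4.98 − 0.0814) − 1] = 111.5 / 22.51 = 4.955 mg/L.
Observed yield with endogenous decay: Y_obs = Y / (1 + k_d·θ_c) = 0.397 / (1 + 0.0814 × 12.4) = 0.397 / 2.009 = 0.1976 g VSS/g bCOD.
Substrate removed = Q·(S₀ − S) = 851 m³/d × (2050 − 4.96) g/m³ = 1.74×10^6 g/d = 1740 kg/d.
P_X = Y_obs · Q(S₀ − S) = 0.1976 × 1740 = 343.8 kg VSS/d.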